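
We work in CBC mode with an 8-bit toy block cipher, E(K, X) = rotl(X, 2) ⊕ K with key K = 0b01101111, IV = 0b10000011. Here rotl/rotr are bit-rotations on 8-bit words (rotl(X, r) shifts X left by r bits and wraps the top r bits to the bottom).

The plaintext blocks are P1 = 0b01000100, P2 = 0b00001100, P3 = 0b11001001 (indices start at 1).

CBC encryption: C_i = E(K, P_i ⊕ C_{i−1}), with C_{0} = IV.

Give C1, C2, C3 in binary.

C1 = 0b01110000, C2 = 0b10011110, C3 = 0b00110010

C1: P1 ⊕ 0b10000011 = 0b11000111; E(K, 0b11000111) = 0b01110000.
C2: P2 ⊕ 0b01110000 = 0b01111100; E(K, 0b01111100) = 0b10011110.
C3: P3 ⊕ 0b10011110 = 0b01010111; E(K, 0b01010111) = 0b00110010.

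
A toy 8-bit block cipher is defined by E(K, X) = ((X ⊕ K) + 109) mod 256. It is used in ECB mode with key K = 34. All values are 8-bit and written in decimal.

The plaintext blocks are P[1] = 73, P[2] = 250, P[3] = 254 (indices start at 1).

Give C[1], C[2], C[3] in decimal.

ECB encryption: C_i = E(K, P_i).
C[1]: E(K, 73) = 216.
C[2]: E(K, 250) = 69.
C[3]: E(K, 254) = 73.

C[1] = 216, C[2] = 69, C[3] = 73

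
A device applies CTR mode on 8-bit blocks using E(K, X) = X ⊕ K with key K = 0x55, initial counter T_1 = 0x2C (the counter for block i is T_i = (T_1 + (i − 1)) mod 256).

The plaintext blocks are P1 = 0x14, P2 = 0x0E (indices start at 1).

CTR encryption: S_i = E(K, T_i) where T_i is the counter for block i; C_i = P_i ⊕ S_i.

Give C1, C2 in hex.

C1: T = 0x2C, S = E(K, T) = 0x79; 0x14 ⊕ 0x79 = 0x6D.
C2: T = 0x2D, S = E(K, T) = 0x78; 0x0E ⊕ 0x78 = 0x76.

C1 = 0x6D, C2 = 0x76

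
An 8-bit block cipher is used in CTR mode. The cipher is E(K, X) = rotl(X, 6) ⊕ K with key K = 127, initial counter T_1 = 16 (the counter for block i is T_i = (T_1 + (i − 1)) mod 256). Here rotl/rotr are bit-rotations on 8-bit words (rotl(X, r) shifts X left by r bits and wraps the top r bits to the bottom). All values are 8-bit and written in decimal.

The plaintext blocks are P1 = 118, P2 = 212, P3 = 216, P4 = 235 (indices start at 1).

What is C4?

C4 = 80

CTR encryption: S_i = E(K, T_i) where T_i is the counter for block i; C_i = P_i ⊕ S_i.
C1: T = 16, S = E(K, T) = 123; 118 ⊕ 123 = 13.
C2: T = 17, S = E(K, T) = 59; 212 ⊕ 59 = 239.
C3: T = 18, S = E(K, T) = 251; 216 ⊕ 251 = 35.
C4: T = 19, S = E(K, T) = 187; 235 ⊕ 187 = 80.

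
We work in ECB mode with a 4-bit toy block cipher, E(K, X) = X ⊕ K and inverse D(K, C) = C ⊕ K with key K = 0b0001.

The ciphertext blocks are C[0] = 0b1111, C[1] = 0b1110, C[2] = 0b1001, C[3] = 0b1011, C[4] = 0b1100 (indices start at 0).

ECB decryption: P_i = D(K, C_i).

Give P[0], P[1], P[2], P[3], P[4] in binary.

P[0]: D(K, 0b1111) = 0b1110.
P[1]: D(K, 0b1110) = 0b1111.
P[2]: D(K, 0b1001) = 0b1000.
P[3]: D(K, 0b1011) = 0b1010.
P[4]: D(K, 0b1100) = 0b1101.

P[0] = 0b1110, P[1] = 0b1111, P[2] = 0b1000, P[3] = 0b1010, P[4] = 0b1101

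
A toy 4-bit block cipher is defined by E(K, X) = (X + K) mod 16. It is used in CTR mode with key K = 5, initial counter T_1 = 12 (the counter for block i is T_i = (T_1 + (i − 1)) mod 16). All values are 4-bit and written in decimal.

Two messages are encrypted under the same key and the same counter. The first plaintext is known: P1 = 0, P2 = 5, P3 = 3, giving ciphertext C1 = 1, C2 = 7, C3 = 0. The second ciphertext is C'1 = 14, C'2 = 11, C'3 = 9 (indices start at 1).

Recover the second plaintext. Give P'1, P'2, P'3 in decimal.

In CTR with a reused counter, both messages share the same keystream S_i, so C_i ⊕ C'_i = P_i ⊕ P'_i and thus P'_i = P_i ⊕ C_i ⊕ C'_i.
P'1: 0 ⊕ 1 ⊕ 14 = 15.
P'2: 5 ⊕ 7 ⊕ 11 = 9.
P'3: 3 ⊕ 0 ⊕ 9 = 10.

P'1 = 15, P'2 = 9, P'3 = 10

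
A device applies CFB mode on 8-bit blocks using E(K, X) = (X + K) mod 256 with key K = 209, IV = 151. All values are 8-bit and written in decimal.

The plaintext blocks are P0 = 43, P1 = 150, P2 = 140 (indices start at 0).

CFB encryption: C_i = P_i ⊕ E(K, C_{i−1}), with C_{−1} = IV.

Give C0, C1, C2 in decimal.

C0: E(K, 151) = 104; 43 ⊕ 104 = 67.
C1: E(K, 67) = 20; 150 ⊕ 20 = 130.
C2: E(K, 130) = 83; 140 ⊕ 83 = 223.

C0 = 67, C1 = 130, C2 = 223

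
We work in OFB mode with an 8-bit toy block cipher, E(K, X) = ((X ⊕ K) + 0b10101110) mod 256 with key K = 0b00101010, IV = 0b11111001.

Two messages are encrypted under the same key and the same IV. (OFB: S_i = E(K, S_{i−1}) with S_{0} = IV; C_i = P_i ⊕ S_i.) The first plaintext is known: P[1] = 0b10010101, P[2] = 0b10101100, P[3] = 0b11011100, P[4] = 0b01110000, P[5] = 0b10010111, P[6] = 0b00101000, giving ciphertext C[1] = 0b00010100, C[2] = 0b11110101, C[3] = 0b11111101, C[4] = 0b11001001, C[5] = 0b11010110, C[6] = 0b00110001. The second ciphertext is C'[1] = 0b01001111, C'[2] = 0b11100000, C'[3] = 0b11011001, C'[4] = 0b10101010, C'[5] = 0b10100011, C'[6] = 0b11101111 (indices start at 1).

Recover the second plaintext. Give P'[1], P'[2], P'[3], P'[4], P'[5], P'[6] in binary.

P'[1] = 0b11001110, P'[2] = 0b10111001, P'[3] = 0b11111000, P'[4] = 0b00010011, P'[5] = 0b11100010, P'[6] = 0b11110110

In OFB with a reused IV, both messages share the same keystream S_i, so C_i ⊕ C'_i = P_i ⊕ P'_i and thus P'_i = P_i ⊕ C_i ⊕ C'_i.
P'[1]: 0b10010101 ⊕ 0b00010100 ⊕ 0b01001111 = 0b11001110.
P'[2]: 0b10101100 ⊕ 0b11110101 ⊕ 0b11100000 = 0b10111001.
P'[3]: 0b11011100 ⊕ 0b11111101 ⊕ 0b11011001 = 0b11111000.
P'[4]: 0b01110000 ⊕ 0b11001001 ⊕ 0b10101010 = 0b00010011.
P'[5]: 0b10010111 ⊕ 0b11010110 ⊕ 0b10100011 = 0b11100010.
P'[6]: 0b00101000 ⊕ 0b00110001 ⊕ 0b11101111 = 0b11110110.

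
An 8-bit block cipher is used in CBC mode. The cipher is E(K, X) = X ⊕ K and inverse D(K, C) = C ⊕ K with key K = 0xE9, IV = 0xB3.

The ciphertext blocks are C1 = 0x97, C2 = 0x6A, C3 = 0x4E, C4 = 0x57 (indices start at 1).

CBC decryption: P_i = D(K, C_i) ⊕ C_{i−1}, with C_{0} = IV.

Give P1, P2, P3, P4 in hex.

P1: D(K, 0x97) = 0x7E; 0x7E ⊕ 0xB3 = 0xCD.
P2: D(K, 0x6A) = 0x83; 0x83 ⊕ 0x97 = 0x14.
P3: D(K, 0x4E) = 0xA7; 0xA7 ⊕ 0x6A = 0xCD.
P4: D(K, 0x57) = 0xBE; 0xBE ⊕ 0x4E = 0xF0.

P1 = 0xCD, P2 = 0x14, P3 = 0xCD, P4 = 0xF0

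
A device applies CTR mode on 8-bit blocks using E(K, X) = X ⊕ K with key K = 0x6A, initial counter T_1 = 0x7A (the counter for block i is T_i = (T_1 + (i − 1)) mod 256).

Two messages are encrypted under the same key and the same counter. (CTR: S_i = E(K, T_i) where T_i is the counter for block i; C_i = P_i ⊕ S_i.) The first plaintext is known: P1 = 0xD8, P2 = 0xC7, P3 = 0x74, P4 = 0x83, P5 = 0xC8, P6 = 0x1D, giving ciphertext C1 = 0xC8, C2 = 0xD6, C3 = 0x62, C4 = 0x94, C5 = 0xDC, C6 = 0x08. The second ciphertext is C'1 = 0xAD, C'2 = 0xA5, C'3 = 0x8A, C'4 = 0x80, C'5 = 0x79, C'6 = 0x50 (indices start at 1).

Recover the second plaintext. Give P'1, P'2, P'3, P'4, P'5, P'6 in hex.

In CTR with a reused counter, both messages share the same keystream S_i, so C_i ⊕ C'_i = P_i ⊕ P'_i and thus P'_i = P_i ⊕ C_i ⊕ C'_i.
P'1: 0xD8 ⊕ 0xC8 ⊕ 0xAD = 0xBD.
P'2: 0xC7 ⊕ 0xD6 ⊕ 0xA5 = 0xB4.
P'3: 0x74 ⊕ 0x62 ⊕ 0x8A = 0x9C.
P'4: 0x83 ⊕ 0x94 ⊕ 0x80 = 0x97.
P'5: 0xC8 ⊕ 0xDC ⊕ 0x79 = 0x6D.
P'6: 0x1D ⊕ 0x08 ⊕ 0x50 = 0x45.

P'1 = 0xBD, P'2 = 0xB4, P'3 = 0x9C, P'4 = 0x97, P'5 = 0x6D, P'6 = 0x45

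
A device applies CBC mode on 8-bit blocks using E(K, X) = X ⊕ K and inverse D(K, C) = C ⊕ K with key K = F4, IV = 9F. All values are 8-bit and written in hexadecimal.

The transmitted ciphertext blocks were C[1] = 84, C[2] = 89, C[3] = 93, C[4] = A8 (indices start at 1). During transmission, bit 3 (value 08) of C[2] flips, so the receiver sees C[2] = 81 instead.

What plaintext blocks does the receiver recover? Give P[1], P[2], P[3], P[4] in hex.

P[1] = EF, P[2] = F1, P[3] = E6, P[4] = CF

CBC decryption: P_i = D(K, C_i) ⊕ C_{i−1}, with C_{0} = IV.
Only C[2] changed, to 81. In CBC, a change in C_i garbles P_i and flips the same bit in P_{i+1}. Decrypting the received ciphertext:
P[1]: D(K, 84) = 70; 70 ⊕ 9F = EF.
P[2]: D(K, 81) = 75; 75 ⊕ 84 = F1.
P[3]: D(K, 93) = 67; 67 ⊕ 81 = E6.
P[4]: D(K, A8) = 5C; 5C ⊕ 93 = CF.
Blocks that differ from the original plaintext: P[2], P[3].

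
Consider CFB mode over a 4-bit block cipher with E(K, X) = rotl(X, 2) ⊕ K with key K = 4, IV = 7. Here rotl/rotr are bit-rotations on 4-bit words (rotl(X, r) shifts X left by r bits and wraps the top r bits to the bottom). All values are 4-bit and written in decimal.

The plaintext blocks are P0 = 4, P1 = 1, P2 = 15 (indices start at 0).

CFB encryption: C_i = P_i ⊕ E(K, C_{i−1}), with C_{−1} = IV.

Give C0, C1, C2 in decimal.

C0 = 13, C1 = 2, C2 = 3

C0: E(K, 7) = 9; 4 ⊕ 9 = 13.
C1: E(K, 13) = 3; 1 ⊕ 3 = 2.
C2: E(K, 2) = 12; 15 ⊕ 12 = 3.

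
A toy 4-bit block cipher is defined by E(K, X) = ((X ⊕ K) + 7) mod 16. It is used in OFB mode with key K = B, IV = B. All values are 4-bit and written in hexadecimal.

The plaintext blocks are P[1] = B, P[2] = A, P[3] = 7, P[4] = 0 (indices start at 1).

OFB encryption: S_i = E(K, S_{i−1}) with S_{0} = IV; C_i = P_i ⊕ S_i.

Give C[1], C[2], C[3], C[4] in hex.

C[1] = C, C[2] = 9, C[3] = 8, C[4] = B

C[1]: S = E(K, B) = 7; B ⊕ 7 = C.
C[2]: S = E(K, 7) = 3; A ⊕ 3 = 9.
C[3]: S = E(K, 3) = F; 7 ⊕ F = 8.
C[4]: S = E(K, F) = B; 0 ⊕ B = B.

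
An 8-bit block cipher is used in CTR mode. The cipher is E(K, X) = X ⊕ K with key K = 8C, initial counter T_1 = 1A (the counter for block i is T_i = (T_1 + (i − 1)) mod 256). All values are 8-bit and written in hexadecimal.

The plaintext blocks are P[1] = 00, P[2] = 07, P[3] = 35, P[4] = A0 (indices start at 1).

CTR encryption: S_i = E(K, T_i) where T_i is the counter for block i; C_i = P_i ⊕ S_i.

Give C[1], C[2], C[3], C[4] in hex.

C[1]: T = 1A, S = E(K, T) = 96; 00 ⊕ 96 = 96.
C[2]: T = 1B, S = E(K, T) = 97; 07 ⊕ 97 = 90.
C[3]: T = 1C, S = E(K, T) = 90; 35 ⊕ 90 = A5.
C[4]: T = 1D, S = E(K, T) = 91; A0 ⊕ 91 = 31.

C[1] = 96, C[2] = 90, C[3] = A5, C[4] = 31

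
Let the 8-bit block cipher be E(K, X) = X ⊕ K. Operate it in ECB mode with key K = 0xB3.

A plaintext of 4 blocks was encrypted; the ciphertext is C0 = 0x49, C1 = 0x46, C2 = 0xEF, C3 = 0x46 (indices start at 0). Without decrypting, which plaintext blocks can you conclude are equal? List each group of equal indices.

P1 = P3

ECB encrypts each block independently with the same key, so equal ciphertext blocks imply equal plaintext blocks.
C1 = C3 = 0x46, so P1 = P3.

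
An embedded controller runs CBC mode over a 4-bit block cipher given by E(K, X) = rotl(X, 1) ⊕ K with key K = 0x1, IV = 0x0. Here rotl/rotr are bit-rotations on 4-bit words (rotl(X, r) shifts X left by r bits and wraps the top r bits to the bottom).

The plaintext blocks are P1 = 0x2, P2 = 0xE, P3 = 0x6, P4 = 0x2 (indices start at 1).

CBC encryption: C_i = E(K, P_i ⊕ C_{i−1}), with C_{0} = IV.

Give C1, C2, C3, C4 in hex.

C1: P1 ⊕ 0x0 = 0x2; E(K, 0x2) = 0x5.
C2: P2 ⊕ 0x5 = 0xB; E(K, 0xB) = 0x6.
C3: P3 ⊕ 0x6 = 0x0; E(K, 0x0) = 0x1.
C4: P4 ⊕ 0x1 = 0x3; E(K, 0x3) = 0x7.

C1 = 0x5, C2 = 0x6, C3 = 0x1, C4 = 0x7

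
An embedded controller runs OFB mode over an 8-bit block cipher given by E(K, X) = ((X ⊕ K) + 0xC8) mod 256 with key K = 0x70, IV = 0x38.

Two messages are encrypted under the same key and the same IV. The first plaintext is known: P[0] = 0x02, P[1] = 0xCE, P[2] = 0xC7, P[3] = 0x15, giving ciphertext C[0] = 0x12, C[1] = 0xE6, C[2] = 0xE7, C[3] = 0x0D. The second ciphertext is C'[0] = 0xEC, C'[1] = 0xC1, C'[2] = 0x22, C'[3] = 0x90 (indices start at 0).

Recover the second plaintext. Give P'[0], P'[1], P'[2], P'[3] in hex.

In OFB with a reused IV, both messages share the same keystream S_i, so C_i ⊕ C'_i = P_i ⊕ P'_i and thus P'_i = P_i ⊕ C_i ⊕ C'_i.
P'[0]: 0x02 ⊕ 0x12 ⊕ 0xEC = 0xFC.
P'[1]: 0xCE ⊕ 0xE6 ⊕ 0xC1 = 0xE9.
P'[2]: 0xC7 ⊕ 0xE7 ⊕ 0x22 = 0x02.
P'[3]: 0x15 ⊕ 0x0D ⊕ 0x90 = 0x88.

P'[0] = 0xFC, P'[1] = 0xE9, P'[2] = 0x02, P'[3] = 0x88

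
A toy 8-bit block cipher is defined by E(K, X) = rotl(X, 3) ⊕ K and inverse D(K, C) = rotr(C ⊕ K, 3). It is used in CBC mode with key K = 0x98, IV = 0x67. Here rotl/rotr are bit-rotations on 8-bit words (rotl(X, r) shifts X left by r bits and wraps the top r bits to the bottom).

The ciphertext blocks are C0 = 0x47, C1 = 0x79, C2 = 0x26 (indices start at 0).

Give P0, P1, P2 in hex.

CBC decryption: P_i = D(K, C_i) ⊕ C_{i−1}, with C_{−1} = IV.
P0: D(K, 0x47) = 0xFB; 0xFB ⊕ 0x67 = 0x9C.
P1: D(K, 0x79) = 0x3C; 0x3C ⊕ 0x47 = 0x7B.
P2: D(K, 0x26) = 0xD7; 0xD7 ⊕ 0x79 = 0xAE.

P0 = 0x9C, P1 = 0x7B, P2 = 0xAE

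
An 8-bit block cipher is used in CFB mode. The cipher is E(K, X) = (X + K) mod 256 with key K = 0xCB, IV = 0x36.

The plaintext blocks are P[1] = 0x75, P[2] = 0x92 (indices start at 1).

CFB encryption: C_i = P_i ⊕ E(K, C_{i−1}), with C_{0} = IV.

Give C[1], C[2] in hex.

C[1] = 0x74, C[2] = 0xAD

C[1]: E(K, 0x36) = 0x01; 0x75 ⊕ 0x01 = 0x74.
C[2]: E(K, 0x74) = 0x3F; 0x92 ⊕ 0x3F = 0xAD.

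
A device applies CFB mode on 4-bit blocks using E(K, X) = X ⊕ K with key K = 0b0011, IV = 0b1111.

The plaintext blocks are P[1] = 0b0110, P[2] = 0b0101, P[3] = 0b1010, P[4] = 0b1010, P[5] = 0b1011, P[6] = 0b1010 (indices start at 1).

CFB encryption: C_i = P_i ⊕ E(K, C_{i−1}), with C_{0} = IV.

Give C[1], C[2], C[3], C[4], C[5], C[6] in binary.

C[1] = 0b1010, C[2] = 0b1100, C[3] = 0b0101, C[4] = 0b1100, C[5] = 0b0100, C[6] = 0b1101

C[1]: E(K, 0b1111) = 0b1100; 0b0110 ⊕ 0b1100 = 0b1010.
C[2]: E(K, 0b1010) = 0b1001; 0b0101 ⊕ 0b1001 = 0b1100.
C[3]: E(K, 0b1100) = 0b1111; 0b1010 ⊕ 0b1111 = 0b0101.
C[4]: E(K, 0b0101) = 0b0110; 0b1010 ⊕ 0b0110 = 0b1100.
C[5]: E(K, 0b1100) = 0b1111; 0b1011 ⊕ 0b1111 = 0b0100.
C[6]: E(K, 0b0100) = 0b0111; 0b1010 ⊕ 0b0111 = 0b1101.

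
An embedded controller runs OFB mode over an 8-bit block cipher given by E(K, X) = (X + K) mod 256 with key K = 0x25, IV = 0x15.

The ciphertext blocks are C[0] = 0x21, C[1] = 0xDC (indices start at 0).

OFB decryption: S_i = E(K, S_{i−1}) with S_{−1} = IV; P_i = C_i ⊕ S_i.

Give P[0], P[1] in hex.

P[0] = 0x1B, P[1] = 0x83

P[0]: S = E(K, 0x15) = 0x3A; 0x21 ⊕ 0x3A = 0x1B.
P[1]: S = E(K, 0x3A) = 0x5F; 0xDC ⊕ 0x5F = 0x83.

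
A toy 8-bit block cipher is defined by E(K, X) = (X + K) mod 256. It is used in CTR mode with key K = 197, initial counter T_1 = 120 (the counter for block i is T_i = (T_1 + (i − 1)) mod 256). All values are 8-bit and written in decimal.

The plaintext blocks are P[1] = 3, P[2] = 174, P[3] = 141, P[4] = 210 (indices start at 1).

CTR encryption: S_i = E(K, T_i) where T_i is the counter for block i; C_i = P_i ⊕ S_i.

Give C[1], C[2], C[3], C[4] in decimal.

C[1]: T = 120, S = E(K, T) = 61; 3 ⊕ 61 = 62.
C[2]: T = 121, S = E(K, T) = 62; 174 ⊕ 62 = 144.
C[3]: T = 122, S = E(K, T) = 63; 141 ⊕ 63 = 178.
C[4]: T = 123, S = E(K, T) = 64; 210 ⊕ 64 = 146.

C[1] = 62, C[2] = 144, C[3] = 178, C[4] = 146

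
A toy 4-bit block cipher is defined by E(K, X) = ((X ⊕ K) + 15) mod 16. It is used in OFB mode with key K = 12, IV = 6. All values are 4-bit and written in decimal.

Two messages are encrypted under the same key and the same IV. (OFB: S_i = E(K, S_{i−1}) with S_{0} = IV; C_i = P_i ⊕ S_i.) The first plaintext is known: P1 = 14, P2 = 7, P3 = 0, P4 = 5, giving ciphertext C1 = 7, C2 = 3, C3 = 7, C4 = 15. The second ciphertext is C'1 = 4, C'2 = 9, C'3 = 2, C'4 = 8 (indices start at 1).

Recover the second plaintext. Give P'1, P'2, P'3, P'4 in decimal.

P'1 = 13, P'2 = 13, P'3 = 5, P'4 = 2

In OFB with a reused IV, both messages share the same keystream S_i, so C_i ⊕ C'_i = P_i ⊕ P'_i and thus P'_i = P_i ⊕ C_i ⊕ C'_i.
P'1: 14 ⊕ 7 ⊕ 4 = 13.
P'2: 7 ⊕ 3 ⊕ 9 = 13.
P'3: 0 ⊕ 7 ⊕ 2 = 5.
P'4: 5 ⊕ 15 ⊕ 8 = 2.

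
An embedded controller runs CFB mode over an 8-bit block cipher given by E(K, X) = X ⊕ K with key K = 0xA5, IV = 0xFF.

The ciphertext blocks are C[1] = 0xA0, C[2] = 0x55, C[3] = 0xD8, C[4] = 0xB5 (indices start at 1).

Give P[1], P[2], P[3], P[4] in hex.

CFB decryption: P_i = C_i ⊕ E(K, C_{i−1}), with C_{0} = IV.
P[1]: E(K, 0xFF) = 0x5A; 0xA0 ⊕ 0x5A = 0xFA.
P[2]: E(K, 0xA0) = 0x05; 0x55 ⊕ 0x05 = 0x50.
P[3]: E(K, 0x55) = 0xF0; 0xD8 ⊕ 0xF0 = 0x28.
P[4]: E(K, 0xD8) = 0x7D; 0xB5 ⊕ 0x7D = 0xC8.

P[1] = 0xFA, P[2] = 0x50, P[3] = 0x28, P[4] = 0xC8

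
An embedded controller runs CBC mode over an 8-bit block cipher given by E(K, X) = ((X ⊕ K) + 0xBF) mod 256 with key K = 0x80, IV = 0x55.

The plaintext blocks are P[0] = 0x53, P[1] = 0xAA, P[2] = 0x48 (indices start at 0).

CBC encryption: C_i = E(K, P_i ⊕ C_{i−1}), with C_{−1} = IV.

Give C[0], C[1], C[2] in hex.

C[0]: P[0] ⊕ 0x55 = 0x06; E(K, 0x06) = 0x45.
C[1]: P[1] ⊕ 0x45 = 0xEF; E(K, 0xEF) = 0x2E.
C[2]: P[2] ⊕ 0x2E = 0x66; E(K, 0x66) = 0xA5.

C[0] = 0x45, C[1] = 0x2E, C[2] = 0xA5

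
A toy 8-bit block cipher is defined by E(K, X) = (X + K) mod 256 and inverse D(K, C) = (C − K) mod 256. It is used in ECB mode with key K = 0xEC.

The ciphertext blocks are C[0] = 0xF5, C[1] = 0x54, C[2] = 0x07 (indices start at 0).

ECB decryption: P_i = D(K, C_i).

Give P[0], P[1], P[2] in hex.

P[0]: D(K, 0xF5) = 0x09.
P[1]: D(K, 0x54) = 0x68.
P[2]: D(K, 0x07) = 0x1B.

P[0] = 0x09, P[1] = 0x68, P[2] = 0x1B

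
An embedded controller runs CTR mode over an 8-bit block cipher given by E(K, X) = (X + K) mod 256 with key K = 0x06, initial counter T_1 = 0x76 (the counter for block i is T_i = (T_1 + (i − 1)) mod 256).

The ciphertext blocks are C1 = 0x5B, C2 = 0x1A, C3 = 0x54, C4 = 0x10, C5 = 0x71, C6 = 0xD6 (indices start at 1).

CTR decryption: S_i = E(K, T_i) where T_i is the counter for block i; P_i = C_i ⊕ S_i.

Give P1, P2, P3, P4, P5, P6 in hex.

P1 = 0x27, P2 = 0x67, P3 = 0x2A, P4 = 0x6F, P5 = 0xF1, P6 = 0x57

P1: T = 0x76, S = E(K, T) = 0x7C; 0x5B ⊕ 0x7C = 0x27.
P2: T = 0x77, S = E(K, T) = 0x7D; 0x1A ⊕ 0x7D = 0x67.
P3: T = 0x78, S = E(K, T) = 0x7E; 0x54 ⊕ 0x7E = 0x2A.
P4: T = 0x79, S = E(K, T) = 0x7F; 0x10 ⊕ 0x7F = 0x6F.
P5: T = 0x7A, S = E(K, T) = 0x80; 0x71 ⊕ 0x80 = 0xF1.
P6: T = 0x7B, S = E(K, T) = 0x81; 0xD6 ⊕ 0x81 = 0x57.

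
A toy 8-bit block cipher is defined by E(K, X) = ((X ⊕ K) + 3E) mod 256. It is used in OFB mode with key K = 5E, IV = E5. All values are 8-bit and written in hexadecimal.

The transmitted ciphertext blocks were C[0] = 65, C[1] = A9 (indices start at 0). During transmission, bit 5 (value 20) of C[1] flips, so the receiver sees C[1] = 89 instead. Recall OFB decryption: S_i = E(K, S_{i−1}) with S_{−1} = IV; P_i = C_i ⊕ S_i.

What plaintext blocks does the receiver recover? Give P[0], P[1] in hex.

P[0] = 9C, P[1] = 6C

Only C[1] changed, to 89. In OFB, a change in C_i flips the same bit in P_i only; the keystream is unaffected. Decrypting the received ciphertext:
P[0]: S = E(K, E5) = F9; 65 ⊕ F9 = 9C.
P[1]: S = E(K, F9) = E5; 89 ⊕ E5 = 6C.
Blocks that differ from the original plaintext: P[1].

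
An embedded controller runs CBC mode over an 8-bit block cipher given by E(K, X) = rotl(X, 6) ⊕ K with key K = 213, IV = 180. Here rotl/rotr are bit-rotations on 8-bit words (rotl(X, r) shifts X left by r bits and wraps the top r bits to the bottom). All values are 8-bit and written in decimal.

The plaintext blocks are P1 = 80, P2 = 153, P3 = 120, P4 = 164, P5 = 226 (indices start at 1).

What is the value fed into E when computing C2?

117

CBC encryption: C_i = E(K, P_i ⊕ C_{i−1}), with C_{0} = IV.
C1: P1 ⊕ 180 = 228; E(K, 228) = 236.
C2: P2 ⊕ 236 = 117; E(K, 117) = 136.
So the input to E for block 2 is 117.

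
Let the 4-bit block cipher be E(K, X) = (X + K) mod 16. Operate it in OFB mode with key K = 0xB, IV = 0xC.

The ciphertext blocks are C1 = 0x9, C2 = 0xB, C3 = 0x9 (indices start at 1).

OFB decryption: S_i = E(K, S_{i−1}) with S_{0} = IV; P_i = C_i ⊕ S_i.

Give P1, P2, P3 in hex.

P1 = 0xE, P2 = 0x9, P3 = 0x4

P1: S = E(K, 0xC) = 0x7; 0x9 ⊕ 0x7 = 0xE.
P2: S = E(K, 0x7) = 0x2; 0xB ⊕ 0x2 = 0x9.
P3: S = E(K, 0x2) = 0xD; 0x9 ⊕ 0xD = 0x4.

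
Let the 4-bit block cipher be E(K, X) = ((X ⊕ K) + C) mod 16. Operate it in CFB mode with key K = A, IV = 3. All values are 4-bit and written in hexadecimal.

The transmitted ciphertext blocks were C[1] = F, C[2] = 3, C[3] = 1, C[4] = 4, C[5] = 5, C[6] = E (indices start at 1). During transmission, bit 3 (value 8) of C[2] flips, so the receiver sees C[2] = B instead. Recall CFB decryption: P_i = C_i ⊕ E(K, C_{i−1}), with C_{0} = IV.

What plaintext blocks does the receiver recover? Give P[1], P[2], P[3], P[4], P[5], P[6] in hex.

Only C[2] changed, to B. In CFB, a change in C_i flips the same bit in P_i and garbles P_{i+1}. Decrypting the received ciphertext:
P[1]: E(K, 3) = 5; F ⊕ 5 = A.
P[2]: E(K, F) = 1; B ⊕ 1 = A.
P[3]: E(K, B) = D; 1 ⊕ D = C.
P[4]: E(K, 1) = 7; 4 ⊕ 7 = 3.
P[5]: E(K, 4) = A; 5 ⊕ A = F.
P[6]: E(K, 5) = B; E ⊕ B = 5.
Blocks that differ from the original plaintext: P[2], P[3].

P[1] = A, P[2] = A, P[3] = C, P[4] = 3, P[5] = F, P[6] = 5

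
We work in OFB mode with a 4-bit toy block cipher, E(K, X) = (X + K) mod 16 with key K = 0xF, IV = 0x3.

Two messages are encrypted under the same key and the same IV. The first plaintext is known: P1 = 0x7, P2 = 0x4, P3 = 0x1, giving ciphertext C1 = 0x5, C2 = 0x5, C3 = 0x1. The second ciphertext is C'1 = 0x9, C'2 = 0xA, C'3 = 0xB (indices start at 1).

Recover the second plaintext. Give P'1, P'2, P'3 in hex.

P'1 = 0xB, P'2 = 0xB, P'3 = 0xB

In OFB with a reused IV, both messages share the same keystream S_i, so C_i ⊕ C'_i = P_i ⊕ P'_i and thus P'_i = P_i ⊕ C_i ⊕ C'_i.
P'1: 0x7 ⊕ 0x5 ⊕ 0x9 = 0xB.
P'2: 0x4 ⊕ 0x5 ⊕ 0xA = 0xB.
P'3: 0x1 ⊕ 0x1 ⊕ 0xB = 0xB.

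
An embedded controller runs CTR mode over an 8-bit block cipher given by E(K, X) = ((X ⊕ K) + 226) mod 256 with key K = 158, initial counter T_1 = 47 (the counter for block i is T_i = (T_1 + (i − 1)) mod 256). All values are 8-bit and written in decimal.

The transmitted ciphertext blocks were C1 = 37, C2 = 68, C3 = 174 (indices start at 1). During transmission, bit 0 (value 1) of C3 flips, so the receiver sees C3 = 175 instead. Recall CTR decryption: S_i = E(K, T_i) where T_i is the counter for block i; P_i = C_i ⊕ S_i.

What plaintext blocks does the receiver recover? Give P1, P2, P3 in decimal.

Only C3 changed, to 175. In CTR, a change in C_i flips the same bit in P_i only; the keystream is unaffected. Decrypting the received ciphertext:
P1: T = 47, S = E(K, T) = 147; 37 ⊕ 147 = 182.
P2: T = 48, S = E(K, T) = 144; 68 ⊕ 144 = 212.
P3: T = 49, S = E(K, T) = 145; 175 ⊕ 145 = 62.
Blocks that differ from the original plaintext: P3.

P1 = 182, P2 = 212, P3 = 62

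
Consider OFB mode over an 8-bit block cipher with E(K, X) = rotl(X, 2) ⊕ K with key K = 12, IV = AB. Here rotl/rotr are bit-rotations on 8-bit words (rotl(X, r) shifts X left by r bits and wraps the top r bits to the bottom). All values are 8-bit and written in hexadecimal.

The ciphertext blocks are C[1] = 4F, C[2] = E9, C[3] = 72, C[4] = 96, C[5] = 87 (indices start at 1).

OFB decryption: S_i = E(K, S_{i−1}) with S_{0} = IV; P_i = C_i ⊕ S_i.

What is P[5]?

P[1]: S = E(K, AB) = BC; 4F ⊕ BC = F3.
P[2]: S = E(K, BC) = E0; E9 ⊕ E0 = 09.
P[3]: S = E(K, E0) = 91; 72 ⊕ 91 = E3.
P[4]: S = E(K, 91) = 54; 96 ⊕ 54 = C2.
P[5]: S = E(K, 54) = 43; 87 ⊕ 43 = C4.

P[5] = C4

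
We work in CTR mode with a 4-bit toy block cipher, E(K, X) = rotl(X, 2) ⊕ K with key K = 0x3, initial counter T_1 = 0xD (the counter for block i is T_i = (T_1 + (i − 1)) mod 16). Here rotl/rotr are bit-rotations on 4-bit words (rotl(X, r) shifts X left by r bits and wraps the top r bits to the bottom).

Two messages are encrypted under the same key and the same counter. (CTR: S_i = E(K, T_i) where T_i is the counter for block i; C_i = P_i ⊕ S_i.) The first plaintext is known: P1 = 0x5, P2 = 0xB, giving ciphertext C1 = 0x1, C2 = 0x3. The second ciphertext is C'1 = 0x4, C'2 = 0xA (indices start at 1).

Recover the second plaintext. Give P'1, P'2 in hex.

P'1 = 0x0, P'2 = 0x2

In CTR with a reused counter, both messages share the same keystream S_i, so C_i ⊕ C'_i = P_i ⊕ P'_i and thus P'_i = P_i ⊕ C_i ⊕ C'_i.
P'1: 0x5 ⊕ 0x1 ⊕ 0x4 = 0x0.
P'2: 0xB ⊕ 0x3 ⊕ 0xA = 0x2.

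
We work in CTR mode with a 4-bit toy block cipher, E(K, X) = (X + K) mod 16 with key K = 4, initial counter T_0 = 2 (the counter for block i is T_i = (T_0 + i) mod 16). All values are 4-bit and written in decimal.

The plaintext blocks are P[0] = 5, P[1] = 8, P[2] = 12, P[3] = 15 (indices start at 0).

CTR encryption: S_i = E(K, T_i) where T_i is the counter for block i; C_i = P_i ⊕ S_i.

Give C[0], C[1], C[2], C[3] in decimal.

C[0]: T = 2, S = E(K, T) = 6; 5 ⊕ 6 = 3.
C[1]: T = 3, S = E(K, T) = 7; 8 ⊕ 7 = 15.
C[2]: T = 4, S = E(K, T) = 8; 12 ⊕ 8 = 4.
C[3]: T = 5, S = E(K, T) = 9; 15 ⊕ 9 = 6.

C[0] = 3, C[1] = 15, C[2] = 4, C[3] = 6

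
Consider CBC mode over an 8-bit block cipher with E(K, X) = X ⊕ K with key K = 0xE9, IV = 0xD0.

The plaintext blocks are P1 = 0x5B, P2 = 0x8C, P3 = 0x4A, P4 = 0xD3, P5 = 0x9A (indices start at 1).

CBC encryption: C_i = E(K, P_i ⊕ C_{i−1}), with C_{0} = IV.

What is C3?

C3 = 0xA4

C1: P1 ⊕ 0xD0 = 0x8B; E(K, 0x8B) = 0x62.
C2: P2 ⊕ 0x62 = 0xEE; E(K, 0xEE) = 0x07.
C3: P3 ⊕ 0x07 = 0x4D; E(K, 0x4D) = 0xA4.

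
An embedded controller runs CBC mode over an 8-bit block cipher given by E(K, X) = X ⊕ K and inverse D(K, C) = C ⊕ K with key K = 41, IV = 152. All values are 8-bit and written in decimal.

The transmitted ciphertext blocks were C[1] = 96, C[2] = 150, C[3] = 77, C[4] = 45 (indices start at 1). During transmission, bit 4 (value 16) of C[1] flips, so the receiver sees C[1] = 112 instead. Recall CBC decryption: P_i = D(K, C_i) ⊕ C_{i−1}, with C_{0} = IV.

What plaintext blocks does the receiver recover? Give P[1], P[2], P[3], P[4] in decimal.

P[1] = 193, P[2] = 207, P[3] = 242, P[4] = 73

Only C[1] changed, to 112. In CBC, a change in C_i garbles P_i and flips the same bit in P_{i+1}. Decrypting the received ciphertext:
P[1]: D(K, 112) = 89; 89 ⊕ 152 = 193.
P[2]: D(K, 150) = 191; 191 ⊕ 112 = 207.
P[3]: D(K, 77) = 100; 100 ⊕ 150 = 242.
P[4]: D(K, 45) = 4; 4 ⊕ 77 = 73.
Blocks that differ from the original plaintext: P[1], P[2].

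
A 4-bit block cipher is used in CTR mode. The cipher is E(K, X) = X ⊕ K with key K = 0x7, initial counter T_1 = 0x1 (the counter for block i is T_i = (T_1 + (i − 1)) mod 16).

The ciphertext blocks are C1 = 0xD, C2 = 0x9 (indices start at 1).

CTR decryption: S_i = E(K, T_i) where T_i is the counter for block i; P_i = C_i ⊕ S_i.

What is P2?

P2 = 0xC

P2: T = 0x2, S = E(K, T) = 0x5; 0x9 ⊕ 0x5 = 0xC.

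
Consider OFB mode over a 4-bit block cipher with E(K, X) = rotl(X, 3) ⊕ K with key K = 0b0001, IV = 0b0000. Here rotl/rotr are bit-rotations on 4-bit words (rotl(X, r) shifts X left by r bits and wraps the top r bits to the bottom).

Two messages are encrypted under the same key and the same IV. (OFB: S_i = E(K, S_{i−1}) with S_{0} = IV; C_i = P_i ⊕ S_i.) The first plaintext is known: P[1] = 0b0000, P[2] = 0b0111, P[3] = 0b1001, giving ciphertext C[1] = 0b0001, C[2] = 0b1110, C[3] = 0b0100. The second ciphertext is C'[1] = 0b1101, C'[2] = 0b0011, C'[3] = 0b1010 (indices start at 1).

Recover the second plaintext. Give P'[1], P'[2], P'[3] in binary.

P'[1] = 0b1100, P'[2] = 0b1010, P'[3] = 0b0111

In OFB with a reused IV, both messages share the same keystream S_i, so C_i ⊕ C'_i = P_i ⊕ P'_i and thus P'_i = P_i ⊕ C_i ⊕ C'_i.
P'[1]: 0b0000 ⊕ 0b0001 ⊕ 0b1101 = 0b1100.
P'[2]: 0b0111 ⊕ 0b1110 ⊕ 0b0011 = 0b1010.
P'[3]: 0b1001 ⊕ 0b0100 ⊕ 0b1010 = 0b0111.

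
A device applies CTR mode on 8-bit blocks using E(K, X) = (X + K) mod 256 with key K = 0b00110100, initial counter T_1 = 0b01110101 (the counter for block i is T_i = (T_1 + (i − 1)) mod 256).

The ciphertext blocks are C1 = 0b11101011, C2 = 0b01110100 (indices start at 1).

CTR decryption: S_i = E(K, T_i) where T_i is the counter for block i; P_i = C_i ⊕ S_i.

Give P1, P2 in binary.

P1 = 0b01000010, P2 = 0b11011110

P1: T = 0b01110101, S = E(K, T) = 0b10101001; 0b11101011 ⊕ 0b10101001 = 0b01000010.
P2: T = 0b01110110, S = E(K, T) = 0b10101010; 0b01110100 ⊕ 0b10101010 = 0b11011110.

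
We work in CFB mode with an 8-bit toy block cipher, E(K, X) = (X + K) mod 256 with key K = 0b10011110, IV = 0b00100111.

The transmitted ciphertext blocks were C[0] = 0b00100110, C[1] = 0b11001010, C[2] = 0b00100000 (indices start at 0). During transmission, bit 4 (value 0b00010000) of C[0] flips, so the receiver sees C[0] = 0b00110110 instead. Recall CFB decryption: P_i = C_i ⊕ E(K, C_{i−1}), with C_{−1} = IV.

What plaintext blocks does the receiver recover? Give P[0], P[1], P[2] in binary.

P[0] = 0b11110011, P[1] = 0b00011110, P[2] = 0b01001000

Only C[0] changed, to 0b00110110. In CFB, a change in C_i flips the same bit in P_i and garbles P_{i+1}. Decrypting the received ciphertext:
P[0]: E(K, 0b00100111) = 0b11000101; 0b00110110 ⊕ 0b11000101 = 0b11110011.
P[1]: E(K, 0b00110110) = 0b11010100; 0b11001010 ⊕ 0b11010100 = 0b00011110.
P[2]: E(K, 0b11001010) = 0b01101000; 0b00100000 ⊕ 0b01101000 = 0b01001000.
Blocks that differ from the original plaintext: P[0], P[1].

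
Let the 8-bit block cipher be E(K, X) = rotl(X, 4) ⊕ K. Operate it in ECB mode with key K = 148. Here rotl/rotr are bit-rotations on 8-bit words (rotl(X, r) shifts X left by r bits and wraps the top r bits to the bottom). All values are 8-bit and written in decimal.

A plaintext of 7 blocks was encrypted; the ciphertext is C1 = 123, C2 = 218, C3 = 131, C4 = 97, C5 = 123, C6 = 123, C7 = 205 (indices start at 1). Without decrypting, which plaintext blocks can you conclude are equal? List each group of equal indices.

P1 = P5 = P6

ECB encrypts each block independently with the same key, so equal ciphertext blocks imply equal plaintext blocks.
C1 = C5 = C6 = 123, so P1 = P5 = P6.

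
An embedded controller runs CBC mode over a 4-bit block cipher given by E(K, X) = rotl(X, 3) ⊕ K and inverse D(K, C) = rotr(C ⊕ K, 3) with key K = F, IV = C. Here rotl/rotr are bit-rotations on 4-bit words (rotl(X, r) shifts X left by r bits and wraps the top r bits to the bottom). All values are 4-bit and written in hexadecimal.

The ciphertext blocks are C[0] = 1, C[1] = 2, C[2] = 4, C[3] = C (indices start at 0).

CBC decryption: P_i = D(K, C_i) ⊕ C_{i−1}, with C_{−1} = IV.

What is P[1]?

P[1] = A

P[1]: D(K, 2) = B; B ⊕ 1 = A.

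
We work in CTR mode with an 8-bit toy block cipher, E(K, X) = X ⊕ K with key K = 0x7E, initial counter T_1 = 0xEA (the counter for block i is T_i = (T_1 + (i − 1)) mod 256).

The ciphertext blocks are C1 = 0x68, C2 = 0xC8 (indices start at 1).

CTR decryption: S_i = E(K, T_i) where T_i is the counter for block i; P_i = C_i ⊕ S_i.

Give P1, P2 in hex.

P1: T = 0xEA, S = E(K, T) = 0x94; 0x68 ⊕ 0x94 = 0xFC.
P2: T = 0xEB, S = E(K, T) = 0x95; 0xC8 ⊕ 0x95 = 0x5D.

P1 = 0xFC, P2 = 0x5D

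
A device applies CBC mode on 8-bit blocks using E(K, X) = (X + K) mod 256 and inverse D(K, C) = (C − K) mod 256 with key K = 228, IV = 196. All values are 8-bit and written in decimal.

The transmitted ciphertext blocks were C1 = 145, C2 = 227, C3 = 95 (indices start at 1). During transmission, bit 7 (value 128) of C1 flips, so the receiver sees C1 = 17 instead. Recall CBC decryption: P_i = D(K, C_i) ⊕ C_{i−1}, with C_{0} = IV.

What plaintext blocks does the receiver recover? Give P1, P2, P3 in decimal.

P1 = 233, P2 = 238, P3 = 152

Only C1 changed, to 17. In CBC, a change in C_i garbles P_i and flips the same bit in P_{i+1}. Decrypting the received ciphertext:
P1: D(K, 17) = 45; 45 ⊕ 196 = 233.
P2: D(K, 227) = 255; 255 ⊕ 17 = 238.
P3: D(K, 95) = 123; 123 ⊕ 227 = 152.
Blocks that differ from the original plaintext: P1, P2.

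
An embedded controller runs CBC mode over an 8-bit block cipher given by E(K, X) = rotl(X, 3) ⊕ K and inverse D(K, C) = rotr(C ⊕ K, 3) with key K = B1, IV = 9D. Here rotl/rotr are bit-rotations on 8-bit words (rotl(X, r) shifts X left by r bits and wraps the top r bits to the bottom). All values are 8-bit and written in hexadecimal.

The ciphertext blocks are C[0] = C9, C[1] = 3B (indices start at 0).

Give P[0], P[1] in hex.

CBC decryption: P_i = D(K, C_i) ⊕ C_{i−1}, with C_{−1} = IV.
P[0]: D(K, C9) = 0F; 0F ⊕ 9D = 92.
P[1]: D(K, 3B) = 51; 51 ⊕ C9 = 98.

P[0] = 92, P[1] = 98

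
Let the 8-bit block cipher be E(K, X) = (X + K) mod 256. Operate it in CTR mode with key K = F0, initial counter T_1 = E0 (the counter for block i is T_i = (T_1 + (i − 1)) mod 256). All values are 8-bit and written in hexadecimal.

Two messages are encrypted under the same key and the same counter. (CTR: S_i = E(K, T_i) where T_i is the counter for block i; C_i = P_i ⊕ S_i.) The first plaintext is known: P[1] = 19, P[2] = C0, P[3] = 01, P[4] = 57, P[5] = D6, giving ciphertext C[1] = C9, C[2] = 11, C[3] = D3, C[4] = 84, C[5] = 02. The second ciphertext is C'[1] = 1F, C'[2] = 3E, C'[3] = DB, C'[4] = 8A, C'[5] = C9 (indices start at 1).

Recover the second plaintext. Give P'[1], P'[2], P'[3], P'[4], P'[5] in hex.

In CTR with a reused counter, both messages share the same keystream S_i, so C_i ⊕ C'_i = P_i ⊕ P'_i and thus P'_i = P_i ⊕ C_i ⊕ C'_i.
P'[1]: 19 ⊕ C9 ⊕ 1F = CF.
P'[2]: C0 ⊕ 11 ⊕ 3E = EF.
P'[3]: 01 ⊕ D3 ⊕ DB = 09.
P'[4]: 57 ⊕ 84 ⊕ 8A = 59.
P'[5]: D6 ⊕ 02 ⊕ C9 = 1D.

P'[1] = CF, P'[2] = EF, P'[3] = 09, P'[4] = 59, P'[5] = 1D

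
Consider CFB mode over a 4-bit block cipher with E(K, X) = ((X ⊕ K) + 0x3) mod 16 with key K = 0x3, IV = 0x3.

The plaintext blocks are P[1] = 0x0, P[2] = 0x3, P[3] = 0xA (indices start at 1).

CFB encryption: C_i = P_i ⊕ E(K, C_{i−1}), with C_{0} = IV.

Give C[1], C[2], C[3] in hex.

C[1]: E(K, 0x3) = 0x3; 0x0 ⊕ 0x3 = 0x3.
C[2]: E(K, 0x3) = 0x3; 0x3 ⊕ 0x3 = 0x0.
C[3]: E(K, 0x0) = 0x6; 0xA ⊕ 0x6 = 0xC.

C[1] = 0x3, C[2] = 0x0, C[3] = 0xC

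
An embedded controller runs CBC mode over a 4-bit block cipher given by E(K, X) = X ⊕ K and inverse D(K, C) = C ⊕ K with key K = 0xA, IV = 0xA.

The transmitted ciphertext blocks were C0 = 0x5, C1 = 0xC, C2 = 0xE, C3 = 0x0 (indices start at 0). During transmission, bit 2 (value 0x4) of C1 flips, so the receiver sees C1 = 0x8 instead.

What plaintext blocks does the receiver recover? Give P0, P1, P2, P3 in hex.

P0 = 0x5, P1 = 0x7, P2 = 0xC, P3 = 0x4

CBC decryption: P_i = D(K, C_i) ⊕ C_{i−1}, with C_{−1} = IV.
Only C1 changed, to 0x8. In CBC, a change in C_i garbles P_i and flips the same bit in P_{i+1}. Decrypting the received ciphertext:
P0: D(K, 0x5) = 0xF; 0xF ⊕ 0xA = 0x5.
P1: D(K, 0x8) = 0x2; 0x2 ⊕ 0x5 = 0x7.
P2: D(K, 0xE) = 0x4; 0x4 ⊕ 0x8 = 0xC.
P3: D(K, 0x0) = 0xA; 0xA ⊕ 0xE = 0x4.
Blocks that differ from the original plaintext: P1, P2.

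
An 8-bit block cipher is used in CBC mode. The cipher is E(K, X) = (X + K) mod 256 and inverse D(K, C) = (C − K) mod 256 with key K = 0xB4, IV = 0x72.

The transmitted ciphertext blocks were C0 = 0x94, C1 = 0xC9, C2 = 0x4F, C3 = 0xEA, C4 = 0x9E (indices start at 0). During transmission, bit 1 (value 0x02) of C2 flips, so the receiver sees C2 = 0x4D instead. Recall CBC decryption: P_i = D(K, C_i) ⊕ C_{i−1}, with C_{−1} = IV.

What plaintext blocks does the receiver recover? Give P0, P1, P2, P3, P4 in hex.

P0 = 0x92, P1 = 0x81, P2 = 0x50, P3 = 0x7B, P4 = 0x00

Only C2 changed, to 0x4D. In CBC, a change in C_i garbles P_i and flips the same bit in P_{i+1}. Decrypting the received ciphertext:
P0: D(K, 0x94) = 0xE0; 0xE0 ⊕ 0x72 = 0x92.
P1: D(K, 0xC9) = 0x15; 0x15 ⊕ 0x94 = 0x81.
P2: D(K, 0x4D) = 0x99; 0x99 ⊕ 0xC9 = 0x50.
P3: D(K, 0xEA) = 0x36; 0x36 ⊕ 0x4D = 0x7B.
P4: D(K, 0x9E) = 0xEA; 0xEA ⊕ 0xEA = 0x00.
Blocks that differ from the original plaintext: P2, P3.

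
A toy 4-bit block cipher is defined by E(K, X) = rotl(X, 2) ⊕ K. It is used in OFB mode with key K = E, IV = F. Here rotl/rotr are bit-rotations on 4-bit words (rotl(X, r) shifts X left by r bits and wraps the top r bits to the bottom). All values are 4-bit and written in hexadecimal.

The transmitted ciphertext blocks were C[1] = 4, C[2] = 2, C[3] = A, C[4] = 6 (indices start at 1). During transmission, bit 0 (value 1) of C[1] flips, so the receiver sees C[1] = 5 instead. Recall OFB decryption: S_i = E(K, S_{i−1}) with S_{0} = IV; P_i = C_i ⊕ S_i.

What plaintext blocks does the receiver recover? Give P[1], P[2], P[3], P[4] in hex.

P[1] = 4, P[2] = 8, P[3] = E, P[4] = 9

Only C[1] changed, to 5. In OFB, a change in C_i flips the same bit in P_i only; the keystream is unaffected. Decrypting the received ciphertext:
P[1]: S = E(K, F) = 1; 5 ⊕ 1 = 4.
P[2]: S = E(K, 1) = A; 2 ⊕ A = 8.
P[3]: S = E(K, A) = 4; A ⊕ 4 = E.
P[4]: S = E(K, 4) = F; 6 ⊕ F = 9.
Blocks that differ from the original plaintext: P[1].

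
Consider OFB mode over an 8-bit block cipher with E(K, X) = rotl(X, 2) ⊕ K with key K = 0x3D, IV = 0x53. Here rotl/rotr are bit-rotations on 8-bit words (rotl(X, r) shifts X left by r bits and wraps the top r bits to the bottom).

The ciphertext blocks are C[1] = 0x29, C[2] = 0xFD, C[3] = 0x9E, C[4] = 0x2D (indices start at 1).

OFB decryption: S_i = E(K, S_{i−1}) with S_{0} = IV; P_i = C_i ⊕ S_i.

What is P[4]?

P[1]: S = E(K, 0x53) = 0x70; 0x29 ⊕ 0x70 = 0x59.
P[2]: S = E(K, 0x70) = 0xFC; 0xFD ⊕ 0xFC = 0x01.
P[3]: S = E(K, 0xFC) = 0xCE; 0x9E ⊕ 0xCE = 0x50.
P[4]: S = E(K, 0xCE) = 0x06; 0x2D ⊕ 0x06 = 0x2B.

P[4] = 0x2B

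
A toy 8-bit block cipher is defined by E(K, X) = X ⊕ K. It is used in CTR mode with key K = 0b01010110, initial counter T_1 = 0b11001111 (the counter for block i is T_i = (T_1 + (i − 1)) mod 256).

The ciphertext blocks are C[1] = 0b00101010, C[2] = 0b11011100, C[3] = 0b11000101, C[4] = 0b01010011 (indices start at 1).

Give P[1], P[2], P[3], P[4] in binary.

CTR decryption: S_i = E(K, T_i) where T_i is the counter for block i; P_i = C_i ⊕ S_i.
P[1]: T = 0b11001111, S = E(K, T) = 0b10011001; 0b00101010 ⊕ 0b10011001 = 0b10110011.
P[2]: T = 0b11010000, S = E(K, T) = 0b10000110; 0b11011100 ⊕ 0b10000110 = 0b01011010.
P[3]: T = 0b11010001, S = E(K, T) = 0b10000111; 0b11000101 ⊕ 0b10000111 = 0b01000010.
P[4]: T = 0b11010010, S = E(K, T) = 0b10000100; 0b01010011 ⊕ 0b10000100 = 0b11010111.

P[1] = 0b10110011, P[2] = 0b01011010, P[3] = 0b01000010, P[4] = 0b11010111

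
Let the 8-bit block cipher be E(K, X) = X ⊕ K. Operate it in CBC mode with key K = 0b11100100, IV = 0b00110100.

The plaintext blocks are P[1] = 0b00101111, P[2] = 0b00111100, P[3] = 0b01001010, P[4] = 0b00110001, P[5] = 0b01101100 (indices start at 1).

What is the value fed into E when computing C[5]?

CBC encryption: C_i = E(K, P_i ⊕ C_{i−1}), with C_{0} = IV.
C[1]: P[1] ⊕ 0b00110100 = 0b00011011; E(K, 0b00011011) = 0b11111111.
C[2]: P[2] ⊕ 0b11111111 = 0b11000011; E(K, 0b11000011) = 0b00100111.
C[3]: P[3] ⊕ 0b00100111 = 0b01101101; E(K, 0b01101101) = 0b10001001.
C[4]: P[4] ⊕ 0b10001001 = 0b10111000; E(K, 0b10111000) = 0b01011100.
C[5]: P[5] ⊕ 0b01011100 = 0b00110000; E(K, 0b00110000) = 0b11010100.
So the input to E for block [5] is 0b00110000.

0b00110000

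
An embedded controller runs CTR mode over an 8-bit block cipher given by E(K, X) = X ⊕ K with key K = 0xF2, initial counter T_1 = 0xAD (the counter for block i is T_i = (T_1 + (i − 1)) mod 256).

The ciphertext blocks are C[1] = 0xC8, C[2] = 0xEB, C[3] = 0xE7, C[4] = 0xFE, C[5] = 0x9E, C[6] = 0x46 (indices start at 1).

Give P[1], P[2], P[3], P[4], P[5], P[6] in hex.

CTR decryption: S_i = E(K, T_i) where T_i is the counter for block i; P_i = C_i ⊕ S_i.
P[1]: T = 0xAD, S = E(K, T) = 0x5F; 0xC8 ⊕ 0x5F = 0x97.
P[2]: T = 0xAE, S = E(K, T) = 0x5C; 0xEB ⊕ 0x5C = 0xB7.
P[3]: T = 0xAF, S = E(K, T) = 0x5D; 0xE7 ⊕ 0x5D = 0xBA.
P[4]: T = 0xB0, S = E(K, T) = 0x42; 0xFE ⊕ 0x42 = 0xBC.
P[5]: T = 0xB1, S = E(K, T) = 0x43; 0x9E ⊕ 0x43 = 0xDD.
P[6]: T = 0xB2, S = E(K, T) = 0x40; 0x46 ⊕ 0x40 = 0x06.

P[1] = 0x97, P[2] = 0xB7, P[3] = 0xBA, P[4] = 0xBC, P[5] = 0xDD, P[6] = 0x06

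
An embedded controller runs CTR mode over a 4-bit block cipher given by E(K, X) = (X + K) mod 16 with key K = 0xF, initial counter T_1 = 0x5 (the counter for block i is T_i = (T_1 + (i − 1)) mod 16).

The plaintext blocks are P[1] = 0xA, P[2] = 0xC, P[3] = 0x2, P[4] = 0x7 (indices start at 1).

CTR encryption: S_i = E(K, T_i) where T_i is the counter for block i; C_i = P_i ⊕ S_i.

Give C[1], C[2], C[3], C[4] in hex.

C[1]: T = 0x5, S = E(K, T) = 0x4; 0xA ⊕ 0x4 = 0xE.
C[2]: T = 0x6, S = E(K, T) = 0x5; 0xC ⊕ 0x5 = 0x9.
C[3]: T = 0x7, S = E(K, T) = 0x6; 0x2 ⊕ 0x6 = 0x4.
C[4]: T = 0x8, S = E(K, T) = 0x7; 0x7 ⊕ 0x7 = 0x0.

C[1] = 0xE, C[2] = 0x9, C[3] = 0x4, C[4] = 0x0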